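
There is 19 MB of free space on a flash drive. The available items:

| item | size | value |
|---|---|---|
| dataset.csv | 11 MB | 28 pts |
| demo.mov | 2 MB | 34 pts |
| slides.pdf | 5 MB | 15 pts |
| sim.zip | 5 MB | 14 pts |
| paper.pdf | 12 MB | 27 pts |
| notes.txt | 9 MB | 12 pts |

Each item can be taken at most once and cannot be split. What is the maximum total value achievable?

This is a 0/1 knapsack; check combinations near the capacity.
- dataset.csv+demo.mov+slides.pdf: size 11+2+5=18, value 28+34+15=77
- dataset.csv+demo.mov+sim.zip: size 11+2+5=18, value 28+34+14=76
- demo.mov+slides.pdf+paper.pdf: size 2+5+12=19, value 34+15+27=76
- demo.mov+sim.zip+paper.pdf: size 2+5+12=19, value 34+14+27=75
Best: 77 pts.

77 pts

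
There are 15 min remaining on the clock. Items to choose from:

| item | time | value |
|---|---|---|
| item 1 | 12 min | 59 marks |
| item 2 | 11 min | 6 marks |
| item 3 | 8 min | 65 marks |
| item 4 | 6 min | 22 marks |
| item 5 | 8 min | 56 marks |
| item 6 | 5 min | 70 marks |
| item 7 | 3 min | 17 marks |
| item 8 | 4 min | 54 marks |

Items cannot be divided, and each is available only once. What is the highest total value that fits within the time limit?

Check high-value combinations within 15 min:
- item 4+item 6+item 8: time 6+5+4=15, value 22+70+54=146
- item 6+item 7+item 8: time 5+3+4=12, value 70+17+54=141
- item 3+item 7+item 8: time 8+3+4=15, value 65+17+54=136
- item 3+item 6: time 8+5=13, value 65+70=135
Best: 146 marks.

146 marks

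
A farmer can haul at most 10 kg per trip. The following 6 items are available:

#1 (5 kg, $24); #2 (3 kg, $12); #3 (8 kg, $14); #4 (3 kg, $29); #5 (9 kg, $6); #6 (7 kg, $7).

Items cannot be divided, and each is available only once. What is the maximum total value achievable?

Check high-value combinations within 10 kg:
- #1+#4: weight 5+3=8, value 24+29=53
- #2+#4: weight 3+3=6, value 12+29=41
- #1+#2: weight 5+3=8, value 24+12=36
- #4+#6: weight 3+7=10, value 29+7=36
Best: $53.

$53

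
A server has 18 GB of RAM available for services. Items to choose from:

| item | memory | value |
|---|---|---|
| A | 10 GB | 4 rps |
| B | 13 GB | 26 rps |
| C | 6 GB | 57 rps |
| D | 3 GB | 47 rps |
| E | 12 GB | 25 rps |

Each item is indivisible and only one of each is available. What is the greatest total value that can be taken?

104 rps

Check high-value combinations within 18 GB:
- C+D: memory 6+3=9, value 57+47=104
- C+E: memory 6+12=18, value 57+25=82
- B+D: memory 13+3=16, value 26+47=73
Best: 104 rps.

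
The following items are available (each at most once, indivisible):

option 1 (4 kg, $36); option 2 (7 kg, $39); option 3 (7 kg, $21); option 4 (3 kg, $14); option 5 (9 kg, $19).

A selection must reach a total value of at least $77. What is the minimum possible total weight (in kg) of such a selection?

14

Subsets with value ≥ 77, sorted by total weight:
- option 1+option 2+option 4: weight 14, value 89
- option 1+option 2+option 3: weight 18, value 96
Minimum weight: 14 kg.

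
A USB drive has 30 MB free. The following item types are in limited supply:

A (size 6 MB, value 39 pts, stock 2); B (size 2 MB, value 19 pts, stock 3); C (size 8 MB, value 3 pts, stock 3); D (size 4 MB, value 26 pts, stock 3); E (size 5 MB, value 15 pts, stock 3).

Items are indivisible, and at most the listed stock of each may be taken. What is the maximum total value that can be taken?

Best selections within size 30 and stock limits:
- 2×A + 3×B + 3×D: size 30, value 213
- 2×A + 2×B + 3×D: size 28, value 194
- 1×A + 3×B + 3×D + 1×E: size 29, value 189
Best: 213 pts.

213 pts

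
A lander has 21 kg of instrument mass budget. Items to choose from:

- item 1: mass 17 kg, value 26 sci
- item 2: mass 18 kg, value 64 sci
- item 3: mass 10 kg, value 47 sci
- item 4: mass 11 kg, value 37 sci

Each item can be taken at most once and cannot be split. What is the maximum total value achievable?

This is a 0/1 knapsack; check combinations near the capacity.
- item 3+item 4: mass 10+11=21, value 47+37=84
- item 2: mass 18, value 64
- item 3: mass 10, value 47
- item 4: mass 11, value 37
- item 1: mass 17, value 26
Best: 84 sci.

84 sci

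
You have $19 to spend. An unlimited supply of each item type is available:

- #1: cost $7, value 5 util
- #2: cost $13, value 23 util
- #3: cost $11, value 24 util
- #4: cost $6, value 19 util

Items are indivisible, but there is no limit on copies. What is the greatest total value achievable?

Best value-per-unit is #4 at 19/6, and filling with it alone uses cost 3×6=18. No mix of the others beats 3×19 = 57.

57 util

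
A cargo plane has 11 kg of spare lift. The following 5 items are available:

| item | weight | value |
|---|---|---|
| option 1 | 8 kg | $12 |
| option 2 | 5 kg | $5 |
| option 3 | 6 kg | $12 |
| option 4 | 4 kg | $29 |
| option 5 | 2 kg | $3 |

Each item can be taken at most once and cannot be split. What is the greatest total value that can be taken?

$41

Check high-value combinations within 11 kg:
- option 3+option 4: weight 6+4=10, value 12+29=41
- option 2+option 4+option 5: weight 5+4+2=11, value 5+29+3=37
- option 2+option 4: weight 5+4=9, value 5+29=34
- option 4+option 5: weight 4+2=6, value 29+3=32
- option 4: weight 4, value 29
Best: $41.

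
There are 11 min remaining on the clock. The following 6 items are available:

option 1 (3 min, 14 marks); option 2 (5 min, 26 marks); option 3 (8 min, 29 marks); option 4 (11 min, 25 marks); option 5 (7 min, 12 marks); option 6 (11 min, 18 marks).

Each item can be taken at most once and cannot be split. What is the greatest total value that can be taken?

43 marks

Check high-value combinations within 11 min:
- option 1+option 3: time 3+8=11, value 14+29=43
- option 1+option 2: time 3+5=8, value 14+26=40
- option 3: time 8, value 29
Best: 43 marks.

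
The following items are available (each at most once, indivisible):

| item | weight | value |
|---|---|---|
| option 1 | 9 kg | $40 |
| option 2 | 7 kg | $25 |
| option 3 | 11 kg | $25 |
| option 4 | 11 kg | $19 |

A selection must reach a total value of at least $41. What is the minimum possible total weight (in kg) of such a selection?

Subsets with value ≥ 41, sorted by total weight:
- option 1+option 2: weight 16, value 65
- option 2+option 3: weight 18, value 50
- option 2+option 4: weight 18, value 44
Minimum weight: 16 kg.

16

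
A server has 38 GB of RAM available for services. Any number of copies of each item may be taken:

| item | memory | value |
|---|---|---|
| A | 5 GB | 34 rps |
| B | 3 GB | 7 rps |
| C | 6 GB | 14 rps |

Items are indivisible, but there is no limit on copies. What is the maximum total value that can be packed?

Best value-per-unit is A at 34/5; filling with it alone gives 7×34 = 238.
Optimal mix: 7×A + 1×B → memory 38, value 245.

245 rps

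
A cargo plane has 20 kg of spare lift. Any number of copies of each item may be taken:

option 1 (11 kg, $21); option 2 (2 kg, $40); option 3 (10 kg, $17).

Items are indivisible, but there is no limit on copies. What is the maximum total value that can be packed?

$400

Best value-per-unit is option 2 at 40/2, and filling with it alone uses weight 10×2=20. No mix of the others beats 10×40 = 400.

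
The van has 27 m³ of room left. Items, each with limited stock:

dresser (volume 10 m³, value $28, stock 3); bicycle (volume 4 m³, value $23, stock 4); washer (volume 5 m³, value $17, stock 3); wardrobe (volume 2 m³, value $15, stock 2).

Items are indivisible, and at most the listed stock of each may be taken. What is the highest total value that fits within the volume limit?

Best selections within volume 27 and stock limits:
- 4×bicycle + 1×washer + 2×wardrobe: volume 25, value 139
- 3×bicycle + 2×washer + 2×wardrobe: volume 26, value 133
Best: $139.

$139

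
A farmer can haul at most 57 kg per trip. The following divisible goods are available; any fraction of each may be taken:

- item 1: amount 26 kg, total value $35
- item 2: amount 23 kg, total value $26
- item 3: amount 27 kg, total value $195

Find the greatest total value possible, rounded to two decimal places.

234.52

Take in order of value per unit:
- item 3 (195/27 per unit): all 27 → value 195, running total 195.00
- item 1 (35/26 per unit): all 26 → value 35, running total 230.00
- item 2 (26/23 per unit): 4 of 23 → value 4×26/23 = 4.5217, running total 234.52
Total 234.52.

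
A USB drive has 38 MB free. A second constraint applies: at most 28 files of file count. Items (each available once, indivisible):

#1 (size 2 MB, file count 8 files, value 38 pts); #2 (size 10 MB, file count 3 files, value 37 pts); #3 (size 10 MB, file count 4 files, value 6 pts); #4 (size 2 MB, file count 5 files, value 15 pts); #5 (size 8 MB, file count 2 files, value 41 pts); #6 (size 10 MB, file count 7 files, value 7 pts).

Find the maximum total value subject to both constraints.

138 pts

Feasible sets respecting both limits:
- #1+#2+#4+#5+#6: size 32, file count 25, value 138
- #1+#2+#3+#4+#5: size 32, file count 22, value 137
- #1+#2+#4+#5: size 22, file count 18, value 131
Best: 138 pts.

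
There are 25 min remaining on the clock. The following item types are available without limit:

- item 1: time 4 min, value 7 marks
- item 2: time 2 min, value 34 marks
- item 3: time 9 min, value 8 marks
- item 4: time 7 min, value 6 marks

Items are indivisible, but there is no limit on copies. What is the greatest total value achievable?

Best value-per-unit is item 2 at 34/2, and filling with it alone uses time 12×2=24. No mix of the others beats 12×34 = 408.

408 marks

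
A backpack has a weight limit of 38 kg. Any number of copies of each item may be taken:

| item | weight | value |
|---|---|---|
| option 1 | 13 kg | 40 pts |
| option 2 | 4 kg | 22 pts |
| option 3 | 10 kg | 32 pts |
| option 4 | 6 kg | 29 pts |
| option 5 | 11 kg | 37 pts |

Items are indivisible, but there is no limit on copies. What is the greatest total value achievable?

205 pts

Best value-per-unit is option 2 at 22/4; filling with it alone gives 9×22 = 198.
Optimal mix: 8×option 2 + 1×option 4 → weight 38, value 205.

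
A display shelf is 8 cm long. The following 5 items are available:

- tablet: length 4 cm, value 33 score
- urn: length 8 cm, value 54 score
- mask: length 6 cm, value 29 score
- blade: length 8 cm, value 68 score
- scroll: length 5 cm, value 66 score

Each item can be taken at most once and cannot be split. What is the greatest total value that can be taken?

68 score

Check high-value combinations within 8 cm:
- blade: length 8, value 68
- scroll: length 5, value 66
- urn: length 8, value 54
Best: 68 score.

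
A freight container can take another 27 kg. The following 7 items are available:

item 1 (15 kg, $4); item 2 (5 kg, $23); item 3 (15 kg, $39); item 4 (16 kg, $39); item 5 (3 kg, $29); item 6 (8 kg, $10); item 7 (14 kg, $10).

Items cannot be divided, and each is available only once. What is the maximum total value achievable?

$91

Check high-value combinations within 27 kg:
- item 2+item 3+item 5: weight 5+15+3=23, value 23+39+29=91
- item 2+item 4+item 5: weight 5+16+3=24, value 23+39+29=91
- item 3+item 5+item 6: weight 15+3+8=26, value 39+29+10=78
- item 4+item 5+item 6: weight 16+3+8=27, value 39+29+10=78
- item 3+item 5: weight 15+3=18, value 39+29=68
Best: $91.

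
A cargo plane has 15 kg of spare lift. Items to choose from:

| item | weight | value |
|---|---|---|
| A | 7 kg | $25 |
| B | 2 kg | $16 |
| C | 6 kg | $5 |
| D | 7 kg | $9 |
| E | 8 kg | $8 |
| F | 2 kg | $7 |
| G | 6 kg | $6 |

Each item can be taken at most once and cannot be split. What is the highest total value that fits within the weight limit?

Check high-value combinations within 15 kg:
- A+B+F: weight 7+2+2=11, value 25+16+7=48
- A+B+G: weight 7+2+6=15, value 25+16+6=47
- A+B+C: weight 7+2+6=15, value 25+16+5=46
- A+B: weight 7+2=9, value 25+16=41
- A+F+G: weight 7+2+6=15, value 25+7+6=38
Best: $48.

$48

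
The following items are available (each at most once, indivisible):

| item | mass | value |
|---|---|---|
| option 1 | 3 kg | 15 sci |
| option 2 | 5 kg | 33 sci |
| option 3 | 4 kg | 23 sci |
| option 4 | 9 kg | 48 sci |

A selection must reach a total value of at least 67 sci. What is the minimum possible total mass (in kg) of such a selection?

Subsets with value ≥ 67, sorted by total mass:
- option 1+option 2+option 3: mass 12, value 71
- option 3+option 4: mass 13, value 71
- option 2+option 4: mass 14, value 81
- option 1+option 3+option 4: mass 16, value 86
Minimum mass: 12 kg.

12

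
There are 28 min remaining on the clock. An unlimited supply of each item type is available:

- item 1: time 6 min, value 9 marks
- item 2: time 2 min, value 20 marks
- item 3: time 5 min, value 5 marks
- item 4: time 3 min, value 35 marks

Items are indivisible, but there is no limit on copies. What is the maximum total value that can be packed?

320 marks

Best value-per-unit is item 4 at 35/3; filling with it alone gives 9×35 = 315.
Optimal mix: 2×item 2 + 8×item 4 → time 28, value 320.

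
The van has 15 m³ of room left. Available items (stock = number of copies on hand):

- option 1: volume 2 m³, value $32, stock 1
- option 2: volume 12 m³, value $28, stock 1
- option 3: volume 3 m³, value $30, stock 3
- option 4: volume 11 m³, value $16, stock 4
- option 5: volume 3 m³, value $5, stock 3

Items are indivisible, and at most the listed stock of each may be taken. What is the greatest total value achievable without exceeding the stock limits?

Best selections within volume 15 and stock limits:
- 1×option 1 + 3×option 3 + 1×option 5: volume 14, value 127
- 1×option 1 + 3×option 3: volume 11, value 122
- 1×option 1 + 2×option 3 + 2×option 5: volume 14, value 102
- 3×option 3 + 2×option 5: volume 15, value 100
Best: $127.

$127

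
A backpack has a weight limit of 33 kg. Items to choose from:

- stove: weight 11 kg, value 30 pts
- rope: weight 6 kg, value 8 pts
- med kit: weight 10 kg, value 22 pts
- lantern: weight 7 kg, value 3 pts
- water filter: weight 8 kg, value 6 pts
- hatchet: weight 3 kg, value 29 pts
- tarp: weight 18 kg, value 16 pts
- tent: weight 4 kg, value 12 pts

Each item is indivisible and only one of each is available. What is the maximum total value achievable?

93 pts

Check high-value combinations within 33 kg:
- stove+med kit+hatchet+tent: weight 11+10+3+4=28, value 30+22+29+12=93
- stove+rope+med kit+hatchet: weight 11+6+10+3=30, value 30+8+22+29=89
- stove+med kit+water filter+hatchet: weight 11+10+8+3=32, value 30+22+6+29=87
- stove+rope+water filter+hatchet+tent: weight 11+6+8+3+4=32, value 30+8+6+29+12=85
- stove+med kit+lantern+hatchet: weight 11+10+7+3=31, value 30+22+3+29=84
Best: 93 pts.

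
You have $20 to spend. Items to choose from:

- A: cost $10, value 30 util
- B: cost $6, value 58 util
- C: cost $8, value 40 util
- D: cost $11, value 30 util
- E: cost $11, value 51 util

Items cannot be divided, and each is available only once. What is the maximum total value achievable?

This is a 0/1 knapsack; check combinations near the capacity.
- B+E: cost 6+11=17, value 58+51=109
- B+C: cost 6+8=14, value 58+40=98
- C+E: cost 8+11=19, value 40+51=91
- A+B: cost 10+6=16, value 30+58=88
Best: 109 util.

109 util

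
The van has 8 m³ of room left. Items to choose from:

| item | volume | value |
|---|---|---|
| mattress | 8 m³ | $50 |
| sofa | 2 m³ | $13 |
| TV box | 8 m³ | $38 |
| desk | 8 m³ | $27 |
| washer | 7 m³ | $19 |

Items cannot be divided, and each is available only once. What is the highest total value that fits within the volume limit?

$50

Check high-value combinations within 8 m³:
- mattress: volume 8, value 50
- TV box: volume 8, value 38
- desk: volume 8, value 27
- washer: volume 7, value 19
Best: $50.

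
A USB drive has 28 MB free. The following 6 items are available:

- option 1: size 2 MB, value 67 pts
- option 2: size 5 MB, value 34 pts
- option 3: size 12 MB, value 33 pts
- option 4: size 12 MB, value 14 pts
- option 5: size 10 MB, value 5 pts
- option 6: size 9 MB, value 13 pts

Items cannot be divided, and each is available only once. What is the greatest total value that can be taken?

147 pts

Check high-value combinations within 28 MB:
- option 1+option 2+option 3+option 6: size 2+5+12+9=28, value 67+34+33+13=147
- option 1+option 2+option 3: size 2+5+12=19, value 67+34+33=134
- option 1+option 2+option 4+option 6: size 2+5+12+9=28, value 67+34+14+13=128
Best: 147 pts.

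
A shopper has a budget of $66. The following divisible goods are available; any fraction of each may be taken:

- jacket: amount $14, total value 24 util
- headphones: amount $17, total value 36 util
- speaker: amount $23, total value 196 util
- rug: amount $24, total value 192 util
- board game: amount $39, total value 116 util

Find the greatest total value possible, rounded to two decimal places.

444.51

Take in order of value per unit:
- speaker (196/23 per unit): all 23 → value 196, running total 196.00
- rug (192/24 per unit): all 24 → value 192, running total 388.00
- board game (116/39 per unit): 19 of 39 → value 19×116/39 = 56.5128, running total 444.51
Total 444.51.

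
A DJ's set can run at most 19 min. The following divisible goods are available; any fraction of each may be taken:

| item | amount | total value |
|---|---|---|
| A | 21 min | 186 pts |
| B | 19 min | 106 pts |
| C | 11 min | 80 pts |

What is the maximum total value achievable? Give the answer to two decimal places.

Take in order of value per unit:
- A (186/21 per unit): 19 of 21 → value 19×186/21 = 168.2857, running total 168.29
Total 168.29.

168.29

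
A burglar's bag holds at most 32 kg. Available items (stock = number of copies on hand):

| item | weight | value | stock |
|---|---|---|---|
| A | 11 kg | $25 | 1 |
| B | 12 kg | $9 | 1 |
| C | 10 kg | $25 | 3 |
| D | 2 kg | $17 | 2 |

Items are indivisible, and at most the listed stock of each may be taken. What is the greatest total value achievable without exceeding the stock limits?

Top feasible selections:
- 3×C + 1×D: weight 32, value 92
- 2×C + 2×D: weight 24, value 84
- 1×A + 1×C + 2×D: weight 25, value 84
Best: $92.

$92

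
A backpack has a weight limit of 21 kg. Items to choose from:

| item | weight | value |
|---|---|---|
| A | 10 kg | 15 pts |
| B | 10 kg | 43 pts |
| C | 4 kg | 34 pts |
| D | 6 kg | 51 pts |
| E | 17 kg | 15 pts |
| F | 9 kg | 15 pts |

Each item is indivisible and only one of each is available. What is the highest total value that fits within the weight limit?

128 pts

Check high-value combinations within 21 kg:
- B+C+D: weight 10+4+6=20, value 43+34+51=128
- C+D+F: weight 4+6+9=19, value 34+51+15=100
- A+C+D: weight 10+4+6=20, value 15+34+51=100
Best: 128 pts.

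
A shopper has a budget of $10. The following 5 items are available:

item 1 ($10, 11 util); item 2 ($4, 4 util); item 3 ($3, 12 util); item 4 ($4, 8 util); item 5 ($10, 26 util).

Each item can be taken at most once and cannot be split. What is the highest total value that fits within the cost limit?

26 util

Check high-value combinations within $10:
- item 5: cost 10, value 26
- item 3+item 4: cost 3+4=7, value 12+8=20
- item 2+item 3: cost 4+3=7, value 4+12=16
Best: 26 util.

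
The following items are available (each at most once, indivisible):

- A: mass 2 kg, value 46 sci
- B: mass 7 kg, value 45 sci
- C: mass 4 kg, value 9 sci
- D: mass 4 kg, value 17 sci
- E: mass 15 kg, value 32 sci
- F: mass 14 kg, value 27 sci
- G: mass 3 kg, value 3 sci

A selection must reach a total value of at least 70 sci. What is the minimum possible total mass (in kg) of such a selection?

Subsets with value ≥ 70, sorted by total mass:
- A+B: mass 9, value 91
- A+C+D: mass 10, value 72
- A+B+G: mass 12, value 94
- A+B+D: mass 13, value 108
Minimum mass: 9 kg.

9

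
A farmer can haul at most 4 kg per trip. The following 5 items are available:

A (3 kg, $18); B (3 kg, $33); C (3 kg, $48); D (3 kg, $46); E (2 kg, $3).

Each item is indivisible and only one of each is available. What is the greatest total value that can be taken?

$48

This is a 0/1 knapsack; check combinations near the capacity.
- C: weight 3, value 48
- D: weight 3, value 46
- B: weight 3, value 33
- A: weight 3, value 18
Best: $48.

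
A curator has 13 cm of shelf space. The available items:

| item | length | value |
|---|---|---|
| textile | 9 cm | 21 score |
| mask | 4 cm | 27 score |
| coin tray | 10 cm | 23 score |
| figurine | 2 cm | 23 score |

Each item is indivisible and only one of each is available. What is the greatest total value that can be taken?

50 score

Check high-value combinations within 13 cm:
- mask+figurine: length 4+2=6, value 27+23=50
- textile+mask: length 9+4=13, value 21+27=48
- coin tray+figurine: length 10+2=12, value 23+23=46
- textile+figurine: length 9+2=11, value 21+23=44
Best: 50 score.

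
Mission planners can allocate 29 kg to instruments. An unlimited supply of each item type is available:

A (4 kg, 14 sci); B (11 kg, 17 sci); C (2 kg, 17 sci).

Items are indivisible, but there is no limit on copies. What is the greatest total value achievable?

238 sci

Best value-per-unit is C at 17/2, and filling with it alone uses mass 14×2=28. No mix of the others beats 14×17 = 238.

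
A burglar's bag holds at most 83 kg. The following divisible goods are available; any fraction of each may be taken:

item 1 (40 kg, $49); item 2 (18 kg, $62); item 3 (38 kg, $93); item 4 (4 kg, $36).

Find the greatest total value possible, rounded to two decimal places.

219.18

Take in order of value per unit:
- item 4 (36/4 per unit): all 4 → value 36, running total 36.00
- item 2 (62/18 per unit): all 18 → value 62, running total 98.00
- item 3 (93/38 per unit): all 38 → value 93, running total 191.00
- item 1 (49/40 per unit): 23 of 40 → value 23×49/40 = 28.1750, running total 219.18
Total 219.18.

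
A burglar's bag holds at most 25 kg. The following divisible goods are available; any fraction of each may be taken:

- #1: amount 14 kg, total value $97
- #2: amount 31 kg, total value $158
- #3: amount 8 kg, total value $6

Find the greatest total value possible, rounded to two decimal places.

153.06

Take in order of value per unit:
- #1 (97/14 per unit): all 14 → value 97, running total 97.00
- #2 (158/31 per unit): 11 of 31 → value 11×158/31 = 56.0645, running total 153.06
Total 153.06.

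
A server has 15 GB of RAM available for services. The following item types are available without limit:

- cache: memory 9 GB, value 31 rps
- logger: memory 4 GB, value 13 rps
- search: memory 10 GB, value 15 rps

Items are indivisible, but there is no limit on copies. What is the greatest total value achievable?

Best value-per-unit is cache at 31/9; filling with it alone gives 1×31 = 31.
Optimal mix: 1×cache + 1×logger → memory 13, value 44.

44 rps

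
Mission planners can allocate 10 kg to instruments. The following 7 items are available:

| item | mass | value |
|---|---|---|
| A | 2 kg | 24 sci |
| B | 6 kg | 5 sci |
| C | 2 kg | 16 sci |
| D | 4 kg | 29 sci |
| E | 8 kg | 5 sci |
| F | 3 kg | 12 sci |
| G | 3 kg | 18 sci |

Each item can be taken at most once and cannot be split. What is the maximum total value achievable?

71 sci

Check high-value combinations within 10 kg:
- A+D+G: mass 2+4+3=9, value 24+29+18=71
- A+C+F+G: mass 2+2+3+3=10, value 24+16+12+18=70
- A+C+D: mass 2+2+4=8, value 24+16+29=69
- A+D+F: mass 2+4+3=9, value 24+29+12=65
Best: 71 sci.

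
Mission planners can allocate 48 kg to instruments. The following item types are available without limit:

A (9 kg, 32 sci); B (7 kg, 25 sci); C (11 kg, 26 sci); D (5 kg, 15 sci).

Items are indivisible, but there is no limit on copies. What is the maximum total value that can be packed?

Best value-per-unit is B at 25/7; filling with it alone gives 6×25 = 150.
Optimal mix: 3×A + 3×B → mass 48, value 171.

171 sci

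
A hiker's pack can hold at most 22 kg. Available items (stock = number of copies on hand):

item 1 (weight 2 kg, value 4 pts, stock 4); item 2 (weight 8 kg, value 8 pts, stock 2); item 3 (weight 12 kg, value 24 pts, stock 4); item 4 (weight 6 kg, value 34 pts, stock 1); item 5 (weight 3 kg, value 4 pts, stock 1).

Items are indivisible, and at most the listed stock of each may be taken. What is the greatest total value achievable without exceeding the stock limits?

Best selections within weight 22 and stock limits:
- 2×item 1 + 1×item 3 + 1×item 4: weight 22, value 66
- 1×item 1 + 1×item 3 + 1×item 4: weight 20, value 62
- 1×item 3 + 1×item 4 + 1×item 5: weight 21, value 62
- 1×item 3 + 1×item 4: weight 18, value 58
Best: 66 pts.

66 pts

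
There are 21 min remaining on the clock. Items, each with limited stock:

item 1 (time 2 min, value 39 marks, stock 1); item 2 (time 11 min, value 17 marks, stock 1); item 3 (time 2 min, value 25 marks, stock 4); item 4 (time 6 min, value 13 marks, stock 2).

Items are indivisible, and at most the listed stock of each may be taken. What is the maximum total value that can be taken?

156 marks

Best selections within time 21 and stock limits:
- 1×item 1 + 1×item 2 + 4×item 3: time 21, value 156
- 1×item 1 + 4×item 3 + 1×item 4: time 16, value 152
- 1×item 1 + 3×item 3 + 2×item 4: time 20, value 140
- 1×item 1 + 4×item 3: time 10, value 139
Best: 156 marks.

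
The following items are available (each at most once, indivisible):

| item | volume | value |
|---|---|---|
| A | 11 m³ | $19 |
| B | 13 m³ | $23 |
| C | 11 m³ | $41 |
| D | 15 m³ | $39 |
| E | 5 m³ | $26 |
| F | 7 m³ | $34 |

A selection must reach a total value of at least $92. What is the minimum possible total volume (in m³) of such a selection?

23

Subsets with value ≥ 92, sorted by total volume:
- C+E+F: volume 23, value 101
- D+E+F: volume 27, value 99
- A+C+F: volume 29, value 94
Minimum volume: 23 m³.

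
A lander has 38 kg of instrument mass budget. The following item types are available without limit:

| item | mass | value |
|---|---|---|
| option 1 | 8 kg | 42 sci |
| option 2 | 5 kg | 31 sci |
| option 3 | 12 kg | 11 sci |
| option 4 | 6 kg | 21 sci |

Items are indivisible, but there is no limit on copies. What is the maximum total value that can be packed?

Best value-per-unit is option 2 at 31/5; filling with it alone gives 7×31 = 217.
Optimal mix: 1×option 1 + 6×option 2 → mass 38, value 228.

228 sci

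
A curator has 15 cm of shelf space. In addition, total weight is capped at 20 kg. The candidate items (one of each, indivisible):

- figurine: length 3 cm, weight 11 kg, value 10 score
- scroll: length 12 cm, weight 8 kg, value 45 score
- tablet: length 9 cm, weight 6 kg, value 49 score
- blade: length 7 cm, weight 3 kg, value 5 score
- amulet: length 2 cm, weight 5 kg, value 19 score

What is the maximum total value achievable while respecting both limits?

68 score

Feasible sets respecting both limits:
- tablet+amulet: length 11, weight 11, value 68
- scroll+amulet: length 14, weight 13, value 64
- figurine+tablet: length 12, weight 17, value 59
Best: 68 score.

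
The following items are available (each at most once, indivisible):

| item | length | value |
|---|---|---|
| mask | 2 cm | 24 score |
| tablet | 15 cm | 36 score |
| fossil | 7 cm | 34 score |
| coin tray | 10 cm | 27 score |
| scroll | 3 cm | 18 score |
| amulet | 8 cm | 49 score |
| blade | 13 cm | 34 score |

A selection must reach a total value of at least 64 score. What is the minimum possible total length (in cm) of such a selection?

Subsets with value ≥ 64, sorted by total length:
- mask+amulet: length 10, value 73
- scroll+amulet: length 11, value 67
- mask+fossil+scroll: length 12, value 76
Minimum length: 10 cm.

10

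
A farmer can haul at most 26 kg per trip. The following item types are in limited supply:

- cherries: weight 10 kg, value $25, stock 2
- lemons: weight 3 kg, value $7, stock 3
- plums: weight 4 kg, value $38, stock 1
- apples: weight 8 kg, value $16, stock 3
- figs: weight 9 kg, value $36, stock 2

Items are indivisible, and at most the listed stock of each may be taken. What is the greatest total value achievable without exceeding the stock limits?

Best selections within weight 26 and stock limits:
- 1×lemons + 1×plums + 2×figs: weight 25, value 117
- 1×plums + 2×figs: weight 22, value 110
- 1×cherries + 1×lemons + 1×plums + 1×figs: weight 26, value 106
- 1×cherries + 1×plums + 1×figs: weight 23, value 99
Best: $117.

$117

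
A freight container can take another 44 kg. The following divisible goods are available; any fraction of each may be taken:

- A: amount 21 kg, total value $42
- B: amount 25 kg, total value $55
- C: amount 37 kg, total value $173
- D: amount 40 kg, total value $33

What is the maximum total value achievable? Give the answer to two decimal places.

Take in order of value per unit:
- C (173/37 per unit): all 37 → value 173, running total 173.00
- B (55/25 per unit): 7 of 25 → value 7×55/25 = 15.4000, running total 188.40
Total 188.40.

188.40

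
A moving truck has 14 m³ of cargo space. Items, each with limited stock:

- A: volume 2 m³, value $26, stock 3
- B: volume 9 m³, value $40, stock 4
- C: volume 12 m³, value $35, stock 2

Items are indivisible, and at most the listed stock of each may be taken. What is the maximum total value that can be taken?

Best selections within volume 14 and stock limits:
- 2×A + 1×B: volume 13, value 92
- 3×A: volume 6, value 78
- 1×A + 1×B: volume 11, value 66
- 1×A + 1×C: volume 14, value 61
Best: $92.

$92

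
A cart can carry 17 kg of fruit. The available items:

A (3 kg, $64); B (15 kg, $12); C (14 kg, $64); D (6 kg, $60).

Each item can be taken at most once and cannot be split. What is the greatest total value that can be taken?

Check high-value combinations within 17 kg:
- A+C: weight 3+14=17, value 64+64=128
- A+D: weight 3+6=9, value 64+60=124
- A: weight 3, value 64
- C: weight 14, value 64
- D: weight 6, value 60
Best: $128.

$128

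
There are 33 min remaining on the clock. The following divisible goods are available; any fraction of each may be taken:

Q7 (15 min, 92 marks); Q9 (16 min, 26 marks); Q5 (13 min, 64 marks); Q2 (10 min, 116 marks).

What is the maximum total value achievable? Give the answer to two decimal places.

247.38

Take in order of value per unit:
- Q2 (116/10 per unit): all 10 → value 116, running total 116.00
- Q7 (92/15 per unit): all 15 → value 92, running total 208.00
- Q5 (64/13 per unit): 8 of 13 → value 8×64/13 = 39.3846, running total 247.38
Total 247.38.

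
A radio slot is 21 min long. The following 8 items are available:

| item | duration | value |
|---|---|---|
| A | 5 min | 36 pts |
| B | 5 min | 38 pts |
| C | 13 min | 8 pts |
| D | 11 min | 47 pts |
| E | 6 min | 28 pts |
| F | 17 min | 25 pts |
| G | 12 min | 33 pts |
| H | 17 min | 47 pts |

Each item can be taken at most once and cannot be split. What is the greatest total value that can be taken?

Check high-value combinations within 21 min:
- A+B+D: duration 5+5+11=21, value 36+38+47=121
- A+B+E: duration 5+5+6=16, value 36+38+28=102
- B+D: duration 5+11=16, value 38+47=85
- A+D: duration 5+11=16, value 36+47=83
- D+E: duration 11+6=17, value 47+28=75
Best: 121 pts.

121 pts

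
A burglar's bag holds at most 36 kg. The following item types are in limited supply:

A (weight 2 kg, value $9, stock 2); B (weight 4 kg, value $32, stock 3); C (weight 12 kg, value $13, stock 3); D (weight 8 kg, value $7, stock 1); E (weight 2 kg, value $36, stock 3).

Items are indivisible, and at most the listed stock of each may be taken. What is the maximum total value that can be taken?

Top feasible selections:
- 2×A + 3×B + 1×C + 3×E: weight 34, value 235
- 2×A + 3×B + 1×D + 3×E: weight 30, value 229
Best: $235.

$235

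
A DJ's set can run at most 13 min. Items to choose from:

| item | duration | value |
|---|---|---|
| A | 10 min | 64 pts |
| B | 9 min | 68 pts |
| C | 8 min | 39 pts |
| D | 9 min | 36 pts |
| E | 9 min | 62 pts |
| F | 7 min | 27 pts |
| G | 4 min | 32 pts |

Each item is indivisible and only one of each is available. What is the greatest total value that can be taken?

100 pts

Check high-value combinations within 13 min:
- B+G: duration 9+4=13, value 68+32=100
- E+G: duration 9+4=13, value 62+32=94
- C+G: duration 8+4=12, value 39+32=71
Best: 100 pts.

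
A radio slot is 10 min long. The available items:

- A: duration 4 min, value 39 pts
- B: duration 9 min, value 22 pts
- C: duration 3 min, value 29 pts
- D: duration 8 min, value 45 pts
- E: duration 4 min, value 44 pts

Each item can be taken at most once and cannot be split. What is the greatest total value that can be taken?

83 pts

Check high-value combinations within 10 min:
- A+E: duration 4+4=8, value 39+44=83
- C+E: duration 3+4=7, value 29+44=73
- A+C: duration 4+3=7, value 39+29=68
- D: duration 8, value 45
- E: duration 4, value 44
Best: 83 pts.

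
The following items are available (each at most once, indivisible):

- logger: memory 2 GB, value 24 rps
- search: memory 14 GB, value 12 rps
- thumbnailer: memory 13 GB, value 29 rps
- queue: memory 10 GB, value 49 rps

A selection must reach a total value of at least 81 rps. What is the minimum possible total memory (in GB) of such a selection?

25

Subsets with value ≥ 81, sorted by total memory:
- logger+thumbnailer+queue: memory 25, value 102
- logger+search+queue: memory 26, value 85
- search+thumbnailer+queue: memory 37, value 90
Minimum memory: 25 GB.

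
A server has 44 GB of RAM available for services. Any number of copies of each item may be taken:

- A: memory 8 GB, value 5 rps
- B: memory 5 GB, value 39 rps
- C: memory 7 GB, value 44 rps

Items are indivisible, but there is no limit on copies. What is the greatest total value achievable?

322 rps

Best value-per-unit is B at 39/5; filling with it alone gives 8×39 = 312.
Optimal mix: 6×B + 2×C → memory 44, value 322.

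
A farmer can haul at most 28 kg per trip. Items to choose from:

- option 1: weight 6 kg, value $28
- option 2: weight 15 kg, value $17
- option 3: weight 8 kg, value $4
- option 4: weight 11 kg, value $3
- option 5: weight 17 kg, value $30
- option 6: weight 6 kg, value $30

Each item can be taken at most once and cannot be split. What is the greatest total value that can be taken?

$75

Check high-value combinations within 28 kg:
- option 1+option 2+option 6: weight 6+15+6=27, value 28+17+30=75
- option 1+option 3+option 6: weight 6+8+6=20, value 28+4+30=62
- option 1+option 4+option 6: weight 6+11+6=23, value 28+3+30=61
- option 5+option 6: weight 17+6=23, value 30+30=60
Best: $75.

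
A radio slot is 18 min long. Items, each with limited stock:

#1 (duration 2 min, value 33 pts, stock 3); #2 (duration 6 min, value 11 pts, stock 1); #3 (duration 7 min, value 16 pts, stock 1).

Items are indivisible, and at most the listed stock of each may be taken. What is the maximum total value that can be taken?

Best selections within duration 18 and stock limits:
- 3×#1 + 1×#3: duration 13, value 115
- 3×#1 + 1×#2: duration 12, value 110
- 3×#1: duration 6, value 99
Best: 115 pts.

115 pts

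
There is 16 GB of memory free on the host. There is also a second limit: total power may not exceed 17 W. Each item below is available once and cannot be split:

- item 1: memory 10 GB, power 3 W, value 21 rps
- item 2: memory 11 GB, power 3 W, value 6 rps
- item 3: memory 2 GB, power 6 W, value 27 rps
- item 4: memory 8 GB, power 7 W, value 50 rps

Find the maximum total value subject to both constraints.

77 rps

Feasible sets respecting both limits:
- item 3+item 4: memory 10, power 13, value 77
- item 4: memory 8, power 7, value 50
- item 1+item 3: memory 12, power 9, value 48
- item 2+item 3: memory 13, power 9, value 33
Best: 77 rps.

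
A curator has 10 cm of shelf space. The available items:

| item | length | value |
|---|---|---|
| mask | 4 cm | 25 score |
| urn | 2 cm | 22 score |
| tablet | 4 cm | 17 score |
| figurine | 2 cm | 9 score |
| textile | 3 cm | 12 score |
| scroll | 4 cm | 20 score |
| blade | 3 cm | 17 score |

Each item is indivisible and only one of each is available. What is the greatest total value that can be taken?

This is a 0/1 knapsack; check combinations near the capacity.
- mask+urn+scroll: length 4+2+4=10, value 25+22+20=67
- mask+urn+blade: length 4+2+3=9, value 25+22+17=64
- mask+urn+tablet: length 4+2+4=10, value 25+22+17=64
Best: 67 score.

67 score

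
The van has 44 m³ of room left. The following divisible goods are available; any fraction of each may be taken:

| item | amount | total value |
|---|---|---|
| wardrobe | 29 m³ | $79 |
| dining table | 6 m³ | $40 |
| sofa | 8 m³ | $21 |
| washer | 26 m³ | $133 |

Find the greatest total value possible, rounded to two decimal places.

Take in order of value per unit:
- dining table (40/6 per unit): all 6 → value 40, running total 40.00
- washer (133/26 per unit): all 26 → value 133, running total 173.00
- wardrobe (79/29 per unit): 12 of 29 → value 12×79/29 = 32.6897, running total 205.69
Total 205.69.

205.69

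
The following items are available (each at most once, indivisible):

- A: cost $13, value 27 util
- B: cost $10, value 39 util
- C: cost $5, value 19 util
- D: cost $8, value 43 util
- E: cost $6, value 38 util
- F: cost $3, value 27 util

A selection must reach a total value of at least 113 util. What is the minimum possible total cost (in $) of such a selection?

Subsets with value ≥ 113, sorted by total cost:
- C+D+E+F: cost 22, value 127
- B+C+E+F: cost 24, value 123
Minimum cost: 22 $.

22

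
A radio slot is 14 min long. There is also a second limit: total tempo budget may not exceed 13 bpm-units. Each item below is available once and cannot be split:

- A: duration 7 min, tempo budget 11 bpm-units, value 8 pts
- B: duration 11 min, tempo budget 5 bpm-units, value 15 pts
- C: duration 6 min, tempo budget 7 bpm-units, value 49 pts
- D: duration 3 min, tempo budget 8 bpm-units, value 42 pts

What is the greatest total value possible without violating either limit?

Feasible sets respecting both limits:
- B+D: duration 14, tempo budget 13, value 57
- C: duration 6, tempo budget 7, value 49
- D: duration 3, tempo budget 8, value 42
Best: 57 pts.

57 pts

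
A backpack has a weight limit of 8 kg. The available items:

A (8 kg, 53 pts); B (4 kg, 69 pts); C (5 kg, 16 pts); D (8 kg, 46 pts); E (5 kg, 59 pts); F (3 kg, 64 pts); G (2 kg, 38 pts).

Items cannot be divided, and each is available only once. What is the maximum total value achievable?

133 pts

This is a 0/1 knapsack; check combinations near the capacity.
- B+F: weight 4+3=7, value 69+64=133
- E+F: weight 5+3=8, value 59+64=123
- B+G: weight 4+2=6, value 69+38=107
- F+G: weight 3+2=5, value 64+38=102
Best: 133 pts.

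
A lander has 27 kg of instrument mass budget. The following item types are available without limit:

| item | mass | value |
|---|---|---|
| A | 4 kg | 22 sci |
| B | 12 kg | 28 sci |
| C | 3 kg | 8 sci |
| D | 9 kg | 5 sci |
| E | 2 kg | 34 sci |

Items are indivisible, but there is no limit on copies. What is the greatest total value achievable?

442 sci

Best value-per-unit is E at 34/2, and filling with it alone uses mass 13×2=26. No mix of the others beats 13×34 = 442.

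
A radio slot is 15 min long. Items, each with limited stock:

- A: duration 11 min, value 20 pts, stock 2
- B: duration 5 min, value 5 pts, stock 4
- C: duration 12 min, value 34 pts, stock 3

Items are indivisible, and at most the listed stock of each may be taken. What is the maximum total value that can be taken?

Top feasible selections:
- 1×C: duration 12, value 34
- 1×A: duration 11, value 20
Best: 34 pts.

34 pts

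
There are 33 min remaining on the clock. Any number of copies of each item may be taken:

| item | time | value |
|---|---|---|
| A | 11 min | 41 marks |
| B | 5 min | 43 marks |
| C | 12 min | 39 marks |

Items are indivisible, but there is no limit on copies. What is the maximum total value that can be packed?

Best value-per-unit is B at 43/5, and filling with it alone uses time 6×5=30. No mix of the others beats 6×43 = 258.

258 marks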